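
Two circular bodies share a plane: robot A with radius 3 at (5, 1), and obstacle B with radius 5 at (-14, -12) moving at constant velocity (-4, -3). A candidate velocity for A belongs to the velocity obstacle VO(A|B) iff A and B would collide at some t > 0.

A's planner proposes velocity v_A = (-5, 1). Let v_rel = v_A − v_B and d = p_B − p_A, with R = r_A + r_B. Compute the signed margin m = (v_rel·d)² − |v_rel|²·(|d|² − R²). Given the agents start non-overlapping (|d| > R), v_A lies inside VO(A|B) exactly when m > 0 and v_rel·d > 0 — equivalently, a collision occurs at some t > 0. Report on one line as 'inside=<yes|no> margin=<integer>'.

d = (-19, -13),  |d|² = 530;  R = 3+5 = 8,  c = 530−8² = 466
v_rel = (-1, 4),  |v_rel|² = 17;  v_rel·d = (-1)·(-19) + (4)·(-13) = -33
17·t² + 66·t + 466 = 0  ⇒  m = (-33)² − 17·466 = -6833
m = -6833 < 0,  v_rel·d = -33 < 0  ⇒  outside

inside=no margin=-6833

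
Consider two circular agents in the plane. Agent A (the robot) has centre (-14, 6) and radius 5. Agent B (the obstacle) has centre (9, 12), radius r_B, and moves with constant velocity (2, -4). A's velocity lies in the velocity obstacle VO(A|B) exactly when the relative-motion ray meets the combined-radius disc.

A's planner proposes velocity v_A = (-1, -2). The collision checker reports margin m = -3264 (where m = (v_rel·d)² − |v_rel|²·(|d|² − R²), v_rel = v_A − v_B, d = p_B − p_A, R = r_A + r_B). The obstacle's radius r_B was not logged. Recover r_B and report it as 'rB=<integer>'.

m = -3264
d = (23, 6);  v_rel = (-3, 2),  |v_rel|² = 13
v_rel×d = (-3)·(6) − (2)·(23) = -64
since m = R²·13 − (-64)²:  R² = (4096 + -3264) / 13 = 64
R = √64 = 8  ⇒  r_B = 8 − 5 = 3

rB=3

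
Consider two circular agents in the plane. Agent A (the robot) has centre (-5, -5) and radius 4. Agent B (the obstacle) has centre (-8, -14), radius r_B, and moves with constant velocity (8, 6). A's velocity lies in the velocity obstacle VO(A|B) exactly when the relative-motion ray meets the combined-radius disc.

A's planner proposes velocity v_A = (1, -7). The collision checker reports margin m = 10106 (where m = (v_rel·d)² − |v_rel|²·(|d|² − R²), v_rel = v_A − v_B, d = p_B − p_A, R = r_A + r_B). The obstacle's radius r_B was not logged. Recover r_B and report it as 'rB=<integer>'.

m = 10106
d = (-3, -9);  v_rel = (-7, -13),  |v_rel|² = 218
v_rel×d = (-7)·(-9) − (-13)·(-3) = 24
since m = R²·218 − 24²:  R² = (576 + 10106) / 218 = 49
R = √49 = 7  ⇒  r_B = 7 − 4 = 3

rB=3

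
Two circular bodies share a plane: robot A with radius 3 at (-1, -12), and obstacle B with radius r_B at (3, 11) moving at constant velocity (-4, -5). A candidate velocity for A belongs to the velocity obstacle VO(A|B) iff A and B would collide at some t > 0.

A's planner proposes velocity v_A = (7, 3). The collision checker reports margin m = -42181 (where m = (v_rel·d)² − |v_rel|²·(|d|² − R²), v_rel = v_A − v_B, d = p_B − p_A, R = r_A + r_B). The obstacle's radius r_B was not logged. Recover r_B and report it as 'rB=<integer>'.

m = -42181
d = (4, 23);  v_rel = (11, 8),  |v_rel|² = 185
v_rel×d = (11)·(23) − (8)·(4) = 221
since m = R²·185 − 221²:  R² = (48841 + -42181) / 185 = 36
R = √36 = 6  ⇒  r_B = 6 − 3 = 3

rB=3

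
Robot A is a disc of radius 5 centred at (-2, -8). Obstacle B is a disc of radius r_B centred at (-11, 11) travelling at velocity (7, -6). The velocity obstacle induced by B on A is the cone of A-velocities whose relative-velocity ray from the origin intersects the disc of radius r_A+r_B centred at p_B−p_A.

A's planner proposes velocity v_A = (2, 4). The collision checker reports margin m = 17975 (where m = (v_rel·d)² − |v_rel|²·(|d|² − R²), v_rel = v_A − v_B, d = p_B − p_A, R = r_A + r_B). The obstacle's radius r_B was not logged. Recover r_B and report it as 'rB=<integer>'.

m = 17975
d = (-9, 19);  v_rel = (-5, 10),  |v_rel|² = 125
v_rel×d = (-5)·(19) − (10)·(-9) = -5
since m = R²·125 − (-5)²:  R² = (25 + 17975) / 125 = 144
R = √144 = 12  ⇒  r_B = 12 − 5 = 7

rB=7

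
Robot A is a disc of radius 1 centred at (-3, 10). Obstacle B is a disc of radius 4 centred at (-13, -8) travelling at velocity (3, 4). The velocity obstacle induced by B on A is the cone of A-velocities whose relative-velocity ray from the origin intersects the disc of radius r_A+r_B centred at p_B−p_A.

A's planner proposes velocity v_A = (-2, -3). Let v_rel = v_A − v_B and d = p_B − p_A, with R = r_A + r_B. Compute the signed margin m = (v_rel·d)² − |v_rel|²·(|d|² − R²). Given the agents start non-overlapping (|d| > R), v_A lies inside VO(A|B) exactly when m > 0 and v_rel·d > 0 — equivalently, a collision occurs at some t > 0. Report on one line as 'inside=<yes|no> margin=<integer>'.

d = (-10, -18),  |d|² = 424;  R = 1+4 = 5,  c = 424−5² = 399
v_rel = (-5, -7),  |v_rel|² = 74;  v_rel·d = (-5)·(-10) + (-7)·(-18) = 176
74·t² − 352·t + 399 = 0  ⇒  m = 176² − 74·399 = 1450
m = 1450 > 0,  v_rel·d = 176 > 0  ⇒  inside

inside=yes margin=1450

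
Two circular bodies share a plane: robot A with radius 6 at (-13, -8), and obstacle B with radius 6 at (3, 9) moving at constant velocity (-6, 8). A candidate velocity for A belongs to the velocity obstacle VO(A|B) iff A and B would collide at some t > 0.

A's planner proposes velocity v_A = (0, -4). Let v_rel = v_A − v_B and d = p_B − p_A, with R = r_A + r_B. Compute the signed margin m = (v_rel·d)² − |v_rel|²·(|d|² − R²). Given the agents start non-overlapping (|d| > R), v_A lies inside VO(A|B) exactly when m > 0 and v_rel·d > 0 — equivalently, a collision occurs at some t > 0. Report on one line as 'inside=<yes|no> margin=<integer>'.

d = (16, 17),  |d|² = 545;  R = 6+6 = 12,  c = 545−12² = 401
v_rel = (6, -12),  |v_rel|² = 180;  v_rel·d = (6)·(16) + (-12)·(17) = -108
180·t² + 216·t + 401 = 0  ⇒  m = (-108)² − 180·401 = -60516
m = -60516 < 0,  v_rel·d = -108 < 0  ⇒  outside

inside=no margin=-60516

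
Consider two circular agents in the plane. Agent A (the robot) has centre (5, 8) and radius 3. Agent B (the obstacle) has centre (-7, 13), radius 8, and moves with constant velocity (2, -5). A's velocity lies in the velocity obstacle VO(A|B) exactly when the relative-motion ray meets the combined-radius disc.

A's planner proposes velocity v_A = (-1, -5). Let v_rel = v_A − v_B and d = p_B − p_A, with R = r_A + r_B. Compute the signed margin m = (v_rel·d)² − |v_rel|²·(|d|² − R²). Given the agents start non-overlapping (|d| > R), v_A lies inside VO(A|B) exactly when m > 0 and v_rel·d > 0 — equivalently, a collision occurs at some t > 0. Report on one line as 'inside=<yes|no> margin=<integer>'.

d = (-12, 5),  |d|² = 169;  R = 3+8 = 11,  c = 169−11² = 48
v_rel = (-3, 0),  |v_rel|² = 9;  v_rel·d = (-3)·(-12) + (0)·(5) = 36
9·t² − 72·t + 48 = 0  ⇒  m = 36² − 9·48 = 864
m = 864 > 0,  v_rel·d = 36 > 0  ⇒  inside

inside=yes margin=864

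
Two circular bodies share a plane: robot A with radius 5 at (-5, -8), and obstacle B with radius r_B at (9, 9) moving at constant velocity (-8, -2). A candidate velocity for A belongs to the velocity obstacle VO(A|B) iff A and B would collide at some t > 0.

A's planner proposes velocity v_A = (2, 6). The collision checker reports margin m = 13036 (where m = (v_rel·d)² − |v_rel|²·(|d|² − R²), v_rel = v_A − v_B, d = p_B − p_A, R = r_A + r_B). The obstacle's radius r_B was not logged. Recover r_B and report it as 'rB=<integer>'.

m = 13036
d = (14, 17);  v_rel = (10, 8),  |v_rel|² = 164
v_rel×d = (10)·(17) − (8)·(14) = 58
since m = R²·164 − 58²:  R² = (3364 + 13036) / 164 = 100
R = √100 = 10  ⇒  r_B = 10 − 5 = 5

rB=5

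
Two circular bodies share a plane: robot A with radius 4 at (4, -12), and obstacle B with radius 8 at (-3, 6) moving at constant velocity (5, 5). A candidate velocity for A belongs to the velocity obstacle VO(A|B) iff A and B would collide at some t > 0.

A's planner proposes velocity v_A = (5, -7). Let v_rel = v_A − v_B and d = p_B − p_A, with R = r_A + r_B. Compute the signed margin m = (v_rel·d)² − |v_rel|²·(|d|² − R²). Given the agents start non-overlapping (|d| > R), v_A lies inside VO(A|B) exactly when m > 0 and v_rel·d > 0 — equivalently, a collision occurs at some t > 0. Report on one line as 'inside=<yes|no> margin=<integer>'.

d = (-7, 18),  |d|² = 373;  R = 4+8 = 12,  c = 373−12² = 229
v_rel = (0, -12),  |v_rel|² = 144;  v_rel·d = (0)·(-7) + (-12)·(18) = -216
144·t² + 432·t + 229 = 0  ⇒  m = (-216)² − 144·229 = 13680
m = 13680 > 0,  v_rel·d = -216 < 0  ⇒  outside

inside=no margin=13680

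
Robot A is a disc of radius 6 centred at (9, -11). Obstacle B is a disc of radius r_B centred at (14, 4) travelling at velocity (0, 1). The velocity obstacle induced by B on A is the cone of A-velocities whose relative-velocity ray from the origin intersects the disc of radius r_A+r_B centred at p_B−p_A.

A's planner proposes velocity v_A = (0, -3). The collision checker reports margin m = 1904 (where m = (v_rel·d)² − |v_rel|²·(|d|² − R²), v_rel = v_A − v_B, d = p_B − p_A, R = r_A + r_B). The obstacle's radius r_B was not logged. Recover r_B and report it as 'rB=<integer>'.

m = 1904
d = (5, 15);  v_rel = (0, -4),  |v_rel|² = 16
v_rel×d = (0)·(15) − (-4)·(5) = 20
since m = R²·16 − 20²:  R² = (400 + 1904) / 16 = 144
R = √144 = 12  ⇒  r_B = 12 − 6 = 6

rB=6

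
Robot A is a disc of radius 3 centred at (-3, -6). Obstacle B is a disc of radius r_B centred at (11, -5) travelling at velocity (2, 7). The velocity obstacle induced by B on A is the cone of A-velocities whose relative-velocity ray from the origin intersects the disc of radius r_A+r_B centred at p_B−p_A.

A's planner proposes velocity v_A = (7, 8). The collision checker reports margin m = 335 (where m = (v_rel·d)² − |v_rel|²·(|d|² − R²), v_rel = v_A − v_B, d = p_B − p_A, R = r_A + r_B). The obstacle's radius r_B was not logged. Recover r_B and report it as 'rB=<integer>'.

m = 335
d = (14, 1);  v_rel = (5, 1),  |v_rel|² = 26
v_rel×d = (5)·(1) − (1)·(14) = -9
since m = R²·26 − (-9)²:  R² = (81 + 335) / 26 = 16
R = √16 = 4  ⇒  r_B = 4 − 3 = 1

rB=1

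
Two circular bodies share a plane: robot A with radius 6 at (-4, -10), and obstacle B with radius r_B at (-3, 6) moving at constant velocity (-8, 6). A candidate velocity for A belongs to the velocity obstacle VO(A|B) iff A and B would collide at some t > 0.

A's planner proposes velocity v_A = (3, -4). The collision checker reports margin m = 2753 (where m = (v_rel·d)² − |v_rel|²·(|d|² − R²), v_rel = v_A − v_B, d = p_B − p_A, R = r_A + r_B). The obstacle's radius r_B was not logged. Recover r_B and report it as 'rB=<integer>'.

m = 2753
d = (1, 16);  v_rel = (11, -10),  |v_rel|² = 221
v_rel×d = (11)·(16) − (-10)·(1) = 186
since m = R²·221 − 186²:  R² = (34596 + 2753) / 221 = 169
R = √169 = 13  ⇒  r_B = 13 − 6 = 7

rB=7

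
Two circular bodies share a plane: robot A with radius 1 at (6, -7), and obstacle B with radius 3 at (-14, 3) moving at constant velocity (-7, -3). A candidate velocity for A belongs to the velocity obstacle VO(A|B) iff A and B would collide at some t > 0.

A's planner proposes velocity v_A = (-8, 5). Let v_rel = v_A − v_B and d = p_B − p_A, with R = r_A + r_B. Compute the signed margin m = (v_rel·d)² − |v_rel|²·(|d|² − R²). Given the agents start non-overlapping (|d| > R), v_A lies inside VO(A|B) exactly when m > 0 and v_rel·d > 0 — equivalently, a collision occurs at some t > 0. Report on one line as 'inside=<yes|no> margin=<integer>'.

d = (-20, 10),  |d|² = 500;  R = 1+3 = 4,  c = 500−4² = 484
v_rel = (-1, 8),  |v_rel|² = 65;  v_rel·d = (-1)·(-20) + (8)·(10) = 100
65·t² − 200·t + 484 = 0  ⇒  m = 100² − 65·484 = -21460
m = -21460 < 0,  v_rel·d = 100 > 0  ⇒  outside

inside=no margin=-21460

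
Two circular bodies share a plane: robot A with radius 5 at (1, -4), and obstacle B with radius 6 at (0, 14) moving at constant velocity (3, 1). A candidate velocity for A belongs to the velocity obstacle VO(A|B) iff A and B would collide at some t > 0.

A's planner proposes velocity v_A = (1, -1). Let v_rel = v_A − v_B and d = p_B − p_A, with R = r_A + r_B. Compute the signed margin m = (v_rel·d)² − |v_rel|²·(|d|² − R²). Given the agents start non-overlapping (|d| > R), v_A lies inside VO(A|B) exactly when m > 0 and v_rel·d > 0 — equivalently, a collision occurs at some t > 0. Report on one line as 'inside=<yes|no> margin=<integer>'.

d = (-1, 18),  |d|² = 325;  R = 5+6 = 11,  c = 325−11² = 204
v_rel = (-2, -2),  |v_rel|² = 8;  v_rel·d = (-2)·(-1) + (-2)·(18) = -34
8·t² + 68·t + 204 = 0  ⇒  m = (-34)² − 8·204 = -476
m = -476 < 0,  v_rel·d = -34 < 0  ⇒  outside

inside=no margin=-476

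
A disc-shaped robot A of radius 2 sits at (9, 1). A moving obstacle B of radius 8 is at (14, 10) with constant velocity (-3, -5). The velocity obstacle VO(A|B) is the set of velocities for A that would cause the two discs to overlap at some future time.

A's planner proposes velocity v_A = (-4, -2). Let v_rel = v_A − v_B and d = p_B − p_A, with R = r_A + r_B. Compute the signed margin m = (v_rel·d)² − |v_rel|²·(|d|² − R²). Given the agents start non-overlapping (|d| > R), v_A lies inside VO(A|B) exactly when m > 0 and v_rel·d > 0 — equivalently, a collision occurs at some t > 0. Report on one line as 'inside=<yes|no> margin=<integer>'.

d = (5, 9),  |d|² = 106;  R = 2+8 = 10,  c = 106−10² = 6
v_rel = (-1, 3),  |v_rel|² = 10;  v_rel·d = (-1)·(5) + (3)·(9) = 22
10·t² − 44·t + 6 = 0  ⇒  m = 22² − 10·6 = 424
m = 424 > 0,  v_rel·d = 22 > 0  ⇒  inside

inside=yes margin=424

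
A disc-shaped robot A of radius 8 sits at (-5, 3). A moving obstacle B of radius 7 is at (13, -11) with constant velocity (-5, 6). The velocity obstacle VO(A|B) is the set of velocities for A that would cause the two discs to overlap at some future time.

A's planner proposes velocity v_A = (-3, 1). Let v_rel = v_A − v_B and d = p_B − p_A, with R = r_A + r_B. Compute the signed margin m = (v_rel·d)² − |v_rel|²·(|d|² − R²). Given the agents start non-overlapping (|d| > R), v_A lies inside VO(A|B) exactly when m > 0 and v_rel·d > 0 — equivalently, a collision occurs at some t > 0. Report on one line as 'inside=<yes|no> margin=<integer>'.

d = (18, -14),  |d|² = 520;  R = 8+7 = 15,  c = 520−15² = 295
v_rel = (2, -5),  |v_rel|² = 29;  v_rel·d = (2)·(18) + (-5)·(-14) = 106
29·t² − 212·t + 295 = 0  ⇒  m = 106² − 29·295 = 2681
m = 2681 > 0,  v_rel·d = 106 > 0  ⇒  inside

inside=yes margin=2681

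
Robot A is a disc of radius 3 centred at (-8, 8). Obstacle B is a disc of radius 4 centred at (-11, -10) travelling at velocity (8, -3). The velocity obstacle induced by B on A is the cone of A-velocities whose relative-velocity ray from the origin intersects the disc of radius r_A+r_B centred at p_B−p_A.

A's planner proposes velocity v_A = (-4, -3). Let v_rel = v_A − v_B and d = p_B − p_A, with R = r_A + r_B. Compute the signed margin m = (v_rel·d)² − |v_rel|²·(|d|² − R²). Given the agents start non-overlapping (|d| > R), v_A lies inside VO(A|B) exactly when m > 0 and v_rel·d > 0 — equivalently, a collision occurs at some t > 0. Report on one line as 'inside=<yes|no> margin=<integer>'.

d = (-3, -18),  |d|² = 333;  R = 3+4 = 7,  c = 333−7² = 284
v_rel = (-12, 0),  |v_rel|² = 144;  v_rel·d = (-12)·(-3) + (0)·(-18) = 36
144·t² − 72·t + 284 = 0  ⇒  m = 36² − 144·284 = -39600
m = -39600 < 0,  v_rel·d = 36 > 0  ⇒  outside

inside=no margin=-39600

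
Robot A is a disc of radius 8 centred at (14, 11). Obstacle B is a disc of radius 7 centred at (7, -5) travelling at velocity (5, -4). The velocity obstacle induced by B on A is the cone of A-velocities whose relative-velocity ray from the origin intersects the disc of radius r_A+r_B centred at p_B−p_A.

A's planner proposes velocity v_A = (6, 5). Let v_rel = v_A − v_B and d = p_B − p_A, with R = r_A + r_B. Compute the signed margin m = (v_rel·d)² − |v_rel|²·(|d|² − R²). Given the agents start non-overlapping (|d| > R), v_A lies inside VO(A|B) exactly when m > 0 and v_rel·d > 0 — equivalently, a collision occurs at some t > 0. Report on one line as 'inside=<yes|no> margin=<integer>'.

d = (-7, -16),  |d|² = 305;  R = 8+7 = 15,  c = 305−15² = 80
v_rel = (1, 9),  |v_rel|² = 82;  v_rel·d = (1)·(-7) + (9)·(-16) = -151
82·t² + 302·t + 80 = 0  ⇒  m = (-151)² − 82·80 = 16241
m = 16241 > 0,  v_rel·d = -151 < 0  ⇒  outside

inside=no margin=16241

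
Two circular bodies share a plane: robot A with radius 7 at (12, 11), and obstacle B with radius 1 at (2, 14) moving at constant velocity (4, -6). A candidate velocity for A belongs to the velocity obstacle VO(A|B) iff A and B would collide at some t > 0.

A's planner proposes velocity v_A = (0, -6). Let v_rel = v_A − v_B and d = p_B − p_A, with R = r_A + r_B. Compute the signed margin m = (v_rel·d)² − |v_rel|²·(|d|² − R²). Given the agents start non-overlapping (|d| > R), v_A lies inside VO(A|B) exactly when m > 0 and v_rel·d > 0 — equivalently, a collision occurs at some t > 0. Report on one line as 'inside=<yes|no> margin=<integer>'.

d = (-10, 3),  |d|² = 109;  R = 7+1 = 8,  c = 109−8² = 45
v_rel = (-4, 0),  |v_rel|² = 16;  v_rel·d = (-4)·(-10) + (0)·(3) = 40
16·t² − 80·t + 45 = 0  ⇒  m = 40² − 16·45 = 880
m = 880 > 0,  v_rel·d = 40 > 0  ⇒  inside

inside=yes margin=880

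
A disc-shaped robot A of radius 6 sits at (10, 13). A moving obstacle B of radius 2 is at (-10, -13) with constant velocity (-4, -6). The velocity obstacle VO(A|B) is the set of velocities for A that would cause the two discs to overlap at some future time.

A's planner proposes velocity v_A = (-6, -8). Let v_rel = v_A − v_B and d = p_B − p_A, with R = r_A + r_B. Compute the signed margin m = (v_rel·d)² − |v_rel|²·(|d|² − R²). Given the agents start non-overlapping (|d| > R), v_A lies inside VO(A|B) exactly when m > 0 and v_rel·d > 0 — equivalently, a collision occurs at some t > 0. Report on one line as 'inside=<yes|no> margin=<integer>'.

d = (-20, -26),  |d|² = 1076;  R = 6+2 = 8,  c = 1076−8² = 1012
v_rel = (-2, -2),  |v_rel|² = 8;  v_rel·d = (-2)·(-20) + (-2)·(-26) = 92
8·t² − 184·t + 1012 = 0  ⇒  m = 92² − 8·1012 = 368
m = 368 > 0,  v_rel·d = 92 > 0  ⇒  inside

inside=yes margin=368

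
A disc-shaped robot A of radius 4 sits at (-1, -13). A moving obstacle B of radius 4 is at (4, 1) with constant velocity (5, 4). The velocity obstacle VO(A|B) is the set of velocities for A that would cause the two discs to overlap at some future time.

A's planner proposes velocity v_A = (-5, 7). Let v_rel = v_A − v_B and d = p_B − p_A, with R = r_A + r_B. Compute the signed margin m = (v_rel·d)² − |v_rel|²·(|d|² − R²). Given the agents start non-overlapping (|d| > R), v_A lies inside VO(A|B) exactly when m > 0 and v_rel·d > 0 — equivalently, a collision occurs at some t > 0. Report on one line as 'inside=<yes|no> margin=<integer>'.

d = (5, 14),  |d|² = 221;  R = 4+4 = 8,  c = 221−8² = 157
v_rel = (-10, 3),  |v_rel|² = 109;  v_rel·d = (-10)·(5) + (3)·(14) = -8
109·t² + 16·t + 157 = 0  ⇒  m = (-8)² − 109·157 = -17049
m = -17049 < 0,  v_rel·d = -8 < 0  ⇒  outside

inside=no margin=-17049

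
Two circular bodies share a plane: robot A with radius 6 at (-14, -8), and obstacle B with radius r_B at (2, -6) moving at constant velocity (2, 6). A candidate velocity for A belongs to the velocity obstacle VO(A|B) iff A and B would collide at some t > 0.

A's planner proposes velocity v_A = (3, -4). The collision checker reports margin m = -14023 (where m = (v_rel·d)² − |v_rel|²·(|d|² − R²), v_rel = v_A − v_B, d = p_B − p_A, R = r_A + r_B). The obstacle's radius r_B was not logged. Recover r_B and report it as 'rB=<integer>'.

m = -14023
d = (16, 2);  v_rel = (1, -10),  |v_rel|² = 101
v_rel×d = (1)·(2) − (-10)·(16) = 162
since m = R²·101 − 162²:  R² = (26244 + -14023) / 101 = 121
R = √121 = 11  ⇒  r_B = 11 − 6 = 5

rB=5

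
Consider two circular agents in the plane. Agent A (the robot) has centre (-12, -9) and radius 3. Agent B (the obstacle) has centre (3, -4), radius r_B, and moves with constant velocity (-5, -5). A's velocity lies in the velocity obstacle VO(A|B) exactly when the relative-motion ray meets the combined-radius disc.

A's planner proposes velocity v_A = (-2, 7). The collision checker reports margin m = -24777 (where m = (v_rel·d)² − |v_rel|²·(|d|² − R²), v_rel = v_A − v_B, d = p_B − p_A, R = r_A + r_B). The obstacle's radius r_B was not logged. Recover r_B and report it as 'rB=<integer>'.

m = -24777
d = (15, 5);  v_rel = (3, 12),  |v_rel|² = 153
v_rel×d = (3)·(5) − (12)·(15) = -165
since m = R²·153 − (-165)²:  R² = (27225 + -24777) / 153 = 16
R = √16 = 4  ⇒  r_B = 4 − 3 = 1

rB=1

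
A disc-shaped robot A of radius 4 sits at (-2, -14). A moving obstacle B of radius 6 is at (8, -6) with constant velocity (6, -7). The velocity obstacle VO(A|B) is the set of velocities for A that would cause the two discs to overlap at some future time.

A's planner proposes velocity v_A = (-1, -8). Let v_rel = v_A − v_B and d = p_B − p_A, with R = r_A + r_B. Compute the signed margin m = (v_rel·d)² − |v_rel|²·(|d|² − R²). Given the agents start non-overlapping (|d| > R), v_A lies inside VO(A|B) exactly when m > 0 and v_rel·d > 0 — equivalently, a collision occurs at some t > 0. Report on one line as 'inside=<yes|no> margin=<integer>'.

d = (10, 8),  |d|² = 164;  R = 4+6 = 10,  c = 164−10² = 64
v_rel = (-7, -1),  |v_rel|² = 50;  v_rel·d = (-7)·(10) + (-1)·(8) = -78
50·t² + 156·t + 64 = 0  ⇒  m = (-78)² − 50·64 = 2884
m = 2884 > 0,  v_rel·d = -78 < 0  ⇒  outside

inside=no margin=2884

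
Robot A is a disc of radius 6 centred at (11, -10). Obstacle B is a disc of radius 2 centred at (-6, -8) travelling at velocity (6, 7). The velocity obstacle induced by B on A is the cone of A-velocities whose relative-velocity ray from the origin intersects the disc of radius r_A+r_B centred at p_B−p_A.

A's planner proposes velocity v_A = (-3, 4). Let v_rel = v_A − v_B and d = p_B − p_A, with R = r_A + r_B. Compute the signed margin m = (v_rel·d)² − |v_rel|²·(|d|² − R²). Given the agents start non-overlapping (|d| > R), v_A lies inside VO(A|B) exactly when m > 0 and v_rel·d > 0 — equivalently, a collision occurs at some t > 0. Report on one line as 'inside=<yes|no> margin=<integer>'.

d = (-17, 2),  |d|² = 293;  R = 6+2 = 8,  c = 293−8² = 229
v_rel = (-9, -3),  |v_rel|² = 90;  v_rel·d = (-9)·(-17) + (-3)·(2) = 147
90·t² − 294·t + 229 = 0  ⇒  m = 147² − 90·229 = 999
m = 999 > 0,  v_rel·d = 147 > 0  ⇒  inside

inside=yes margin=999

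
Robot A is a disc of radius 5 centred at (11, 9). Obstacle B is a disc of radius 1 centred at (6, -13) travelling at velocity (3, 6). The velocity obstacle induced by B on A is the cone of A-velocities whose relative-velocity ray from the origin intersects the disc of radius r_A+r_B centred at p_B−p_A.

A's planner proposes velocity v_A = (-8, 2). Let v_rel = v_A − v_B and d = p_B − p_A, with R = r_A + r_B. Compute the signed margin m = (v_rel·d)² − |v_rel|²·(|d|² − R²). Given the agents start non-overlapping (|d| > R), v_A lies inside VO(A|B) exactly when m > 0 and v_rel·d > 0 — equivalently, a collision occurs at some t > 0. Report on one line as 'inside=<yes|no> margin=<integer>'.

d = (-5, -22),  |d|² = 509;  R = 5+1 = 6,  c = 509−6² = 473
v_rel = (-11, -4),  |v_rel|² = 137;  v_rel·d = (-11)·(-5) + (-4)·(-22) = 143
137·t² − 286·t + 473 = 0  ⇒  m = 143² − 137·473 = -44352
m = -44352 < 0,  v_rel·d = 143 > 0  ⇒  outside

inside=no margin=-44352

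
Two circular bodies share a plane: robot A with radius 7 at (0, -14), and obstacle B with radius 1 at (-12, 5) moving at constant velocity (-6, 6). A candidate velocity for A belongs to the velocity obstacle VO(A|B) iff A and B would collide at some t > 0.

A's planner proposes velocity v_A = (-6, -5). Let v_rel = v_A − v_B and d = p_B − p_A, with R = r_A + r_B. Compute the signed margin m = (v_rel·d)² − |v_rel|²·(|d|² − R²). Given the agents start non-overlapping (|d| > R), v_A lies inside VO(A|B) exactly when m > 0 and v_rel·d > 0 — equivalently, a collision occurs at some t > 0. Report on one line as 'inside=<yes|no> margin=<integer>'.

d = (-12, 19),  |d|² = 505;  R = 7+1 = 8,  c = 505−8² = 441
v_rel = (0, -11),  |v_rel|² = 121;  v_rel·d = (0)·(-12) + (-11)·(19) = -209
121·t² + 418·t + 441 = 0  ⇒  m = (-209)² − 121·441 = -9680
m = -9680 < 0,  v_rel·d = -209 < 0  ⇒  outside

inside=no margin=-9680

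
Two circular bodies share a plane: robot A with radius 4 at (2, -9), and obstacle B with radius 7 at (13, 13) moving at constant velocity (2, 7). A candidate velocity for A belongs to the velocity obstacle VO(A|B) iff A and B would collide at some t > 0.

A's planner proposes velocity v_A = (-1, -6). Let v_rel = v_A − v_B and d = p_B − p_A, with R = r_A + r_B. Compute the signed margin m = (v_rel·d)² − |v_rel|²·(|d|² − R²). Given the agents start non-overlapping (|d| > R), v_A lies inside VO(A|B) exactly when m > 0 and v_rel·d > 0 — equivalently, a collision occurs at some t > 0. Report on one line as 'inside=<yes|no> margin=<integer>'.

d = (11, 22),  |d|² = 605;  R = 4+7 = 11,  c = 605−11² = 484
v_rel = (-3, -13),  |v_rel|² = 178;  v_rel·d = (-3)·(11) + (-13)·(22) = -319
178·t² + 638·t + 484 = 0  ⇒  m = (-319)² − 178·484 = 15609
m = 15609 > 0,  v_rel·d = -319 < 0  ⇒  outside

inside=no margin=15609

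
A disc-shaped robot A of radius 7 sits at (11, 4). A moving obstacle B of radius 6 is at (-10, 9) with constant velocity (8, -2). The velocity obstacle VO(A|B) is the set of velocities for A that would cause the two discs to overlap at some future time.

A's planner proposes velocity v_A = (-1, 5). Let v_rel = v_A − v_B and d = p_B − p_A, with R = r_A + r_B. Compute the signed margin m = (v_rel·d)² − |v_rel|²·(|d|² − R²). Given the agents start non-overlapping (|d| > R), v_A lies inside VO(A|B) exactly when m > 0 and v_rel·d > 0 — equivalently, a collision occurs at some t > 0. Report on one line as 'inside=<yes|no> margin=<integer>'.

d = (-21, 5),  |d|² = 466;  R = 7+6 = 13,  c = 466−13² = 297
v_rel = (-9, 7),  |v_rel|² = 130;  v_rel·d = (-9)·(-21) + (7)·(5) = 224
130·t² − 448·t + 297 = 0  ⇒  m = 224² − 130·297 = 11566
m = 11566 > 0,  v_rel·d = 224 > 0  ⇒  inside

inside=yes margin=11566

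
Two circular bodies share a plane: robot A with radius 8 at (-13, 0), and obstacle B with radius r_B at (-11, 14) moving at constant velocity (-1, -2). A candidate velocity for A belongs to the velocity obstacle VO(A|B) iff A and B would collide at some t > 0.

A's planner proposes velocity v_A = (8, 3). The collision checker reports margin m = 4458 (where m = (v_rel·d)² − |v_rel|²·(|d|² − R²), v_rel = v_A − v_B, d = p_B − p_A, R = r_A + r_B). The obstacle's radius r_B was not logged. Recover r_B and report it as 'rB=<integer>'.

m = 4458
d = (2, 14);  v_rel = (9, 5),  |v_rel|² = 106
v_rel×d = (9)·(14) − (5)·(2) = 116
since m = R²·106 − 116²:  R² = (13456 + 4458) / 106 = 169
R = √169 = 13  ⇒  r_B = 13 − 8 = 5

rB=5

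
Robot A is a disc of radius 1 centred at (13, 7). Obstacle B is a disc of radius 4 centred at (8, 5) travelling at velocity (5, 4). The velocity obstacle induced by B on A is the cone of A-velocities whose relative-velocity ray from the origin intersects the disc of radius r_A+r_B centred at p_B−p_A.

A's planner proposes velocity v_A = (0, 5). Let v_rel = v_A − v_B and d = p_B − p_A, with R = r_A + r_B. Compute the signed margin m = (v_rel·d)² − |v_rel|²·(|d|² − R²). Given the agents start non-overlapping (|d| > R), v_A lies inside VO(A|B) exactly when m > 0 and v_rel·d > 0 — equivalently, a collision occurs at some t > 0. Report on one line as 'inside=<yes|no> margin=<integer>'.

d = (-5, -2),  |d|² = 29;  R = 1+4 = 5,  c = 29−5² = 4
v_rel = (-5, 1),  |v_rel|² = 26;  v_rel·d = (-5)·(-5) + (1)·(-2) = 23
26·t² − 46·t + 4 = 0  ⇒  m = 23² − 26·4 = 425
m = 425 > 0,  v_rel·d = 23 > 0  ⇒  inside

inside=yes margin=425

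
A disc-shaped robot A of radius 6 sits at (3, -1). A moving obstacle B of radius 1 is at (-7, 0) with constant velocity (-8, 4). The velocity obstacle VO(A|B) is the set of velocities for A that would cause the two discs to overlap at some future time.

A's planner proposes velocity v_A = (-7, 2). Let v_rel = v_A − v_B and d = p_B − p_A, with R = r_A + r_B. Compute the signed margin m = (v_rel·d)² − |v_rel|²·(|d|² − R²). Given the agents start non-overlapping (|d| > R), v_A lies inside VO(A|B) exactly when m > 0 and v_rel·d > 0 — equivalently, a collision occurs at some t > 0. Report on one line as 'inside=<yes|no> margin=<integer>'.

d = (-10, 1),  |d|² = 101;  R = 6+1 = 7,  c = 101−7² = 52
v_rel = (1, -2),  |v_rel|² = 5;  v_rel·d = (1)·(-10) + (-2)·(1) = -12
5·t² + 24·t + 52 = 0  ⇒  m = (-12)² − 5·52 = -116
m = -116 < 0,  v_rel·d = -12 < 0  ⇒  outside

inside=no margin=-116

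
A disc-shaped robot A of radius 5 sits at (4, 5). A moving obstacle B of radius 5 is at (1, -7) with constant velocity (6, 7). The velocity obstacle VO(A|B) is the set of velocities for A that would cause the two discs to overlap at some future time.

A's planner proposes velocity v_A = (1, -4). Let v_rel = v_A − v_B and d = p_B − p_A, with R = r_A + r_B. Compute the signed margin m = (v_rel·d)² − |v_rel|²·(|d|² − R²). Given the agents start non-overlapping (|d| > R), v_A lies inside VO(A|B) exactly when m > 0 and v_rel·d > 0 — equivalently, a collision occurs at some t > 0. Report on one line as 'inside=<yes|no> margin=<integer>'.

d = (-3, -12),  |d|² = 153;  R = 5+5 = 10,  c = 153−10² = 53
v_rel = (-5, -11),  |v_rel|² = 146;  v_rel·d = (-5)·(-3) + (-11)·(-12) = 147
146·t² − 294·t + 53 = 0  ⇒  m = 147² − 146·53 = 13871
m = 13871 > 0,  v_rel·d = 147 > 0  ⇒  inside

inside=yes margin=13871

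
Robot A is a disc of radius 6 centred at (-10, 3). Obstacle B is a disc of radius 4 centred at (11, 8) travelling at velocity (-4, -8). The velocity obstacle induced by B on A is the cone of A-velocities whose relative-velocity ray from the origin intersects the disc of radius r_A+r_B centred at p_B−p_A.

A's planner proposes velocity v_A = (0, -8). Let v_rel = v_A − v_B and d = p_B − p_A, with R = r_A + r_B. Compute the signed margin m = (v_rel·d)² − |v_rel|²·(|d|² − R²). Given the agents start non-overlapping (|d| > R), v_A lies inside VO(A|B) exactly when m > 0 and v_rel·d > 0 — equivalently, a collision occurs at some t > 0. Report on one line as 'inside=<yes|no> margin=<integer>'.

d = (21, 5),  |d|² = 466;  R = 6+4 = 10,  c = 466−10² = 366
v_rel = (4, 0),  |v_rel|² = 16;  v_rel·d = (4)·(21) + (0)·(5) = 84
16·t² − 168·t + 366 = 0  ⇒  m = 84² − 16·366 = 1200
m = 1200 > 0,  v_rel·d = 84 > 0  ⇒  inside

inside=yes margin=1200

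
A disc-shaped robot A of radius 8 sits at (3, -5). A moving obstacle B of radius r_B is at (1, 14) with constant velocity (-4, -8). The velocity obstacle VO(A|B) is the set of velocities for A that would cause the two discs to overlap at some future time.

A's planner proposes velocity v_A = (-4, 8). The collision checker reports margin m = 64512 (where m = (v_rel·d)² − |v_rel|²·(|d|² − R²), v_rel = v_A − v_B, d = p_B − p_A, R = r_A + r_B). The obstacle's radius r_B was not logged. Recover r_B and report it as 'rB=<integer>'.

m = 64512
d = (-2, 19);  v_rel = (0, 16),  |v_rel|² = 256
v_rel×d = (0)·(19) − (16)·(-2) = 32
since m = R²·256 − 32²:  R² = (1024 + 64512) / 256 = 256
R = √256 = 16  ⇒  r_B = 16 − 8 = 8

rB=8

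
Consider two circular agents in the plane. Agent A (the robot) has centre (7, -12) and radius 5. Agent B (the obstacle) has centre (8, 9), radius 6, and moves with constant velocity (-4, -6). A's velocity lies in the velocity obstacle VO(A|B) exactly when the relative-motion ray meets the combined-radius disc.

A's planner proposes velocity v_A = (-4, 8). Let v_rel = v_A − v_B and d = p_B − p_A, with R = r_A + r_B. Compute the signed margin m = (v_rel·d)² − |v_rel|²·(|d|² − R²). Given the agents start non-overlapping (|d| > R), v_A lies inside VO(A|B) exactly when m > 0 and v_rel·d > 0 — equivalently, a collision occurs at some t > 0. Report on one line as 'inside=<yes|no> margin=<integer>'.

d = (1, 21),  |d|² = 442;  R = 5+6 = 11,  c = 442−11² = 321
v_rel = (0, 14),  |v_rel|² = 196;  v_rel·d = (0)·(1) + (14)·(21) = 294
196·t² − 588·t + 321 = 0  ⇒  m = 294² − 196·321 = 23520
m = 23520 > 0,  v_rel·d = 294 > 0  ⇒  inside

inside=yes margin=23520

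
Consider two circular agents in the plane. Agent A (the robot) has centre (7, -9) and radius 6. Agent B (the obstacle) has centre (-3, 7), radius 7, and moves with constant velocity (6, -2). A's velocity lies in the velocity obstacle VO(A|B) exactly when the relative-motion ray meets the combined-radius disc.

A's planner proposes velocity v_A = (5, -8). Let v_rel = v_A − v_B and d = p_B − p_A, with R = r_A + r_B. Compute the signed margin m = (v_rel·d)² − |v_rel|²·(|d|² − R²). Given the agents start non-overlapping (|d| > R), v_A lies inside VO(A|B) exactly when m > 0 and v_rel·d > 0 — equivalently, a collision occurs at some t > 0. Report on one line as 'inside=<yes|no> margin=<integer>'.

d = (-10, 16),  |d|² = 356;  R = 6+7 = 13,  c = 356−13² = 187
v_rel = (-1, -6),  |v_rel|² = 37;  v_rel·d = (-1)·(-10) + (-6)·(16) = -86
37·t² + 172·t + 187 = 0  ⇒  m = (-86)² − 37·187 = 477
m = 477 > 0,  v_rel·d = -86 < 0  ⇒  outside

inside=no margin=477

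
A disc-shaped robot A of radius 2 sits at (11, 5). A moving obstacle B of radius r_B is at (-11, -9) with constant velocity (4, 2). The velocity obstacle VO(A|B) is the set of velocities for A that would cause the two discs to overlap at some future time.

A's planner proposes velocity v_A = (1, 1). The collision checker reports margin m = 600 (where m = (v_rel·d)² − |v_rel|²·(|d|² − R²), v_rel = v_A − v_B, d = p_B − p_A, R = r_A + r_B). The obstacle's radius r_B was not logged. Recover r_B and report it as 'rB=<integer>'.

m = 600
d = (-22, -14);  v_rel = (-3, -1),  |v_rel|² = 10
v_rel×d = (-3)·(-14) − (-1)·(-22) = 20
since m = R²·10 − 20²:  R² = (400 + 600) / 10 = 100
R = √100 = 10  ⇒  r_B = 10 − 2 = 8

rB=8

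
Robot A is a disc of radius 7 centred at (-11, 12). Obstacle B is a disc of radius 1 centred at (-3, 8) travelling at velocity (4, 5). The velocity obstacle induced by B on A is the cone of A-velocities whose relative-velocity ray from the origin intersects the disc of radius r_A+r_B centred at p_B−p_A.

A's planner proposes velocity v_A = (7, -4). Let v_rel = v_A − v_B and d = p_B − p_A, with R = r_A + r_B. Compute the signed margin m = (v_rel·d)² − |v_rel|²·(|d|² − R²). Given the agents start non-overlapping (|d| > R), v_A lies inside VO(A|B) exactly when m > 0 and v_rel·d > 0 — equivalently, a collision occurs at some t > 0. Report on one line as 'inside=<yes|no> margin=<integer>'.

d = (8, -4),  |d|² = 80;  R = 7+1 = 8,  c = 80−8² = 16
v_rel = (3, -9),  |v_rel|² = 90;  v_rel·d = (3)·(8) + (-9)·(-4) = 60
90·t² − 120·t + 16 = 0  ⇒  m = 60² − 90·16 = 2160
m = 2160 > 0,  v_rel·d = 60 > 0  ⇒  inside

inside=yes margin=2160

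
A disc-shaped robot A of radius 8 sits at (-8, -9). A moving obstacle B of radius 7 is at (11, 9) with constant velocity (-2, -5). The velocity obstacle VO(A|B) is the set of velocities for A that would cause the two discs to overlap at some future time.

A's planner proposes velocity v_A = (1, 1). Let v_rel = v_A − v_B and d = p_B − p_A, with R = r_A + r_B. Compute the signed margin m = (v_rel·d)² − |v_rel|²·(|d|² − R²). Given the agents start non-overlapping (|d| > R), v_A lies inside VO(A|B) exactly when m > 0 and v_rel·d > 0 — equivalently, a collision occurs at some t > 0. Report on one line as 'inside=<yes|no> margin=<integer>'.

d = (19, 18),  |d|² = 685;  R = 8+7 = 15,  c = 685−15² = 460
v_rel = (3, 6),  |v_rel|² = 45;  v_rel·d = (3)·(19) + (6)·(18) = 165
45·t² − 330·t + 460 = 0  ⇒  m = 165² − 45·460 = 6525
m = 6525 > 0,  v_rel·d = 165 > 0  ⇒  inside

inside=yes margin=6525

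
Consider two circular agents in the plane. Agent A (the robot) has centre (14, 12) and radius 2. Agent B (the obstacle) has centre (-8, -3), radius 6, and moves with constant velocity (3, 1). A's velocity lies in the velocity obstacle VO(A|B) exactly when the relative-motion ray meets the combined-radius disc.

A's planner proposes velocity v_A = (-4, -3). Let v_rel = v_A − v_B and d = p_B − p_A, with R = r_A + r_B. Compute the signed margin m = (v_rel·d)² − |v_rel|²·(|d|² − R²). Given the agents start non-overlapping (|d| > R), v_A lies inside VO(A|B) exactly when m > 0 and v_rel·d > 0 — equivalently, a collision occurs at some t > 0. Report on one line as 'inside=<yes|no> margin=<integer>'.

d = (-22, -15),  |d|² = 709;  R = 2+6 = 8,  c = 709−8² = 645
v_rel = (-7, -4),  |v_rel|² = 65;  v_rel·d = (-7)·(-22) + (-4)·(-15) = 214
65·t² − 428·t + 645 = 0  ⇒  m = 214² − 65·645 = 3871
m = 3871 > 0,  v_rel·d = 214 > 0  ⇒  inside

inside=yes margin=3871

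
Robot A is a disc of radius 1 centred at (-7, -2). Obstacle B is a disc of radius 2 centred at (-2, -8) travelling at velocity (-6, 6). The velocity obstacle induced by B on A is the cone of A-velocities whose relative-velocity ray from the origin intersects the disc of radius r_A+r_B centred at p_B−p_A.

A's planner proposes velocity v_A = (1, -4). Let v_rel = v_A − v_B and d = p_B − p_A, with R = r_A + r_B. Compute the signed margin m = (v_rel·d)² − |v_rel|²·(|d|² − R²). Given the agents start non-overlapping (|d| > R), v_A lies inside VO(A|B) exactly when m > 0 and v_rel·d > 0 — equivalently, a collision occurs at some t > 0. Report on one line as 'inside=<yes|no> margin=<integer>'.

d = (5, -6),  |d|² = 61;  R = 1+2 = 3,  c = 61−3² = 52
v_rel = (7, -10),  |v_rel|² = 149;  v_rel·d = (7)·(5) + (-10)·(-6) = 95
149·t² − 190·t + 52 = 0  ⇒  m = 95² − 149·52 = 1277
m = 1277 > 0,  v_rel·d = 95 > 0  ⇒  inside

inside=yes margin=1277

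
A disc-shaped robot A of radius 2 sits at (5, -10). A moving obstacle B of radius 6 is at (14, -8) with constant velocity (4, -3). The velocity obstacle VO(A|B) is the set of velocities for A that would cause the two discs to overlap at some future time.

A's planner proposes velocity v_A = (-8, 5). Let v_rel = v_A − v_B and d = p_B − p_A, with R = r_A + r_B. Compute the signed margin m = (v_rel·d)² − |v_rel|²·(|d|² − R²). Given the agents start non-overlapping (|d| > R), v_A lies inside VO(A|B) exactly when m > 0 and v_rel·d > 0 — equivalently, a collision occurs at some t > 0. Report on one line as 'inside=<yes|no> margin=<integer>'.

d = (9, 2),  |d|² = 85;  R = 2+6 = 8,  c = 85−8² = 21
v_rel = (-12, 8),  |v_rel|² = 208;  v_rel·d = (-12)·(9) + (8)·(2) = -92
208·t² + 184·t + 21 = 0  ⇒  m = (-92)² − 208·21 = 4096
m = 4096 > 0,  v_rel·d = -92 < 0  ⇒  outside

inside=no margin=4096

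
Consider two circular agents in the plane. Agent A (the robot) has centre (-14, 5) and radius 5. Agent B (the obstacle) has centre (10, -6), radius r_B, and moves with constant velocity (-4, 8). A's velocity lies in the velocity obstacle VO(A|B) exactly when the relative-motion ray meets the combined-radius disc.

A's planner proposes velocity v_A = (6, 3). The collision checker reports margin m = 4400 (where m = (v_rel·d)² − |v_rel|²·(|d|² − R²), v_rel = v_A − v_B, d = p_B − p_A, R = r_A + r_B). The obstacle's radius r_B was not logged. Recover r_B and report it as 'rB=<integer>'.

m = 4400
d = (24, -11);  v_rel = (10, -5),  |v_rel|² = 125
v_rel×d = (10)·(-11) − (-5)·(24) = 10
since m = R²·125 − 10²:  R² = (100 + 4400) / 125 = 36
R = √36 = 6  ⇒  r_B = 6 − 5 = 1

rB=1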